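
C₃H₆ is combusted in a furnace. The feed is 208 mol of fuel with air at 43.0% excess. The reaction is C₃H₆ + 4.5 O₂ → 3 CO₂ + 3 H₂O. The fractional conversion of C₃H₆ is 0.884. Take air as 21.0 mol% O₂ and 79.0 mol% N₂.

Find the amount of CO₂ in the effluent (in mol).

Stoichiometric O₂ = 4.5 × 208 = 936 mol; O₂ fed = 936 × 1.430 = 1338 mol.
N₂ fed = 1338 × 79/21 = 5035 mol.
Fuel reacted = 0.884 × 208 → ξ = 183.9 mol.
Outlet (n = n₀ + ν ξ):
  C₃H₆: 208 − 1(183.9) = 24.13
  O₂: 1338 − 4.5(183.9) = 511.1
  N₂: 5035 (inert)
  CO₂: 0 + 3(183.9) = 551.6
  H₂O: 0 + 3(183.9) = 551.6

552 mol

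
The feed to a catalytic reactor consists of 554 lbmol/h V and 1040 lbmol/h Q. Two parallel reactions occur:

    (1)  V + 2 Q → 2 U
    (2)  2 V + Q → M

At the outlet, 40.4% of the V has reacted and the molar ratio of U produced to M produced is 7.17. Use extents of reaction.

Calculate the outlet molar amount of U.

Conversion of V: V consumed = 0.404 × 554 = 223.8 lbmol/h = 1ξ₁ + 2ξ₂.
Selectivity: 2ξ₁ / (1ξ₂) = 7.17 → ξ₁ = 3.585 ξ₂.
Substitute: (1·3.585 + 2) ξ₂ = 223.8 → ξ₂ = 40.07 lbmol/h, ξ₁ = 143.7 lbmol/h.
Outlet amounts (n = n₀ + Σ ν·ξ):
  V: 554 − 1(143.7) − 2(40.07) = 330.2
  Q: 1040 − 2(143.7) − 1(40.07) = 712.6
  U: 0 + 2(143.7) = 287.3
  M: 0 + 1(40.07) = 40.07

287 lbmol/h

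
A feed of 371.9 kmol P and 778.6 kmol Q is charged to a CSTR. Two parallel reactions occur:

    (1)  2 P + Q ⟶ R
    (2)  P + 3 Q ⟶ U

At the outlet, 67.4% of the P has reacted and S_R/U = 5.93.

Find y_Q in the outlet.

0.702

Conversion of P: P consumed = 0.674 × 371.9 = 250.7 kmol = 2ξ₁ + 1ξ₂.
Selectivity: 1ξ₁ / (1ξ₂) = 5.93 → ξ₁ = 5.93 ξ₂.
Substitute: (2·5.93 + 1) ξ₂ = 250.7 → ξ₂ = 19.49 kmol, ξ₁ = 115.6 kmol.
Outlet amounts (n = n₀ + Σ ν·ξ):
  P: 371.9 − 2(115.6) − 1(19.49) = 121.2
  Q: 778.6 − 1(115.6) − 3(19.49) = 604.5
  R: 0 + 1(115.6) = 115.6
  U: 0 + 1(19.49) = 19.49
Total out = 860.9 kmol; y_Q = 604.5 / 860.9 = 0.7023.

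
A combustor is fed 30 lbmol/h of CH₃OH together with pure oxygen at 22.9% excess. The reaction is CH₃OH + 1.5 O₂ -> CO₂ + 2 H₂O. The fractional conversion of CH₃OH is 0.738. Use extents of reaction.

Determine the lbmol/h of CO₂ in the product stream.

22.1 lbmol/h

Stoichiometric O₂ = 1.5 × 30 = 45 lbmol/h; O₂ fed = 45 × 1.229 = 55.31 lbmol/h.
Fuel reacted = 0.738 × 30 → ξ = 22.14 lbmol/h.
Outlet (n = n₀ + ν ξ):
  CH₃OH: 30 − 1(22.14) = 7.86
  O₂: 55.31 − 1.5(22.14) = 22.1
  CO₂: 0 + 1(22.14) = 22.14
  H₂O: 0 + 2(22.14) = 44.28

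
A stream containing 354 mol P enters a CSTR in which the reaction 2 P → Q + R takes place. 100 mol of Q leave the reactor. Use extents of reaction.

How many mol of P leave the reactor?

154 mol

For Q: n = n₀ + 1ξ → 100 = 0 + 1ξ, giving ξ = 100 mol.
Outlet amounts (n = n₀ + ν ξ):
  P: 354 − 2(100) = 154
  Q: 0 + 1(100) = 100
  R: 0 + 1(100) = 100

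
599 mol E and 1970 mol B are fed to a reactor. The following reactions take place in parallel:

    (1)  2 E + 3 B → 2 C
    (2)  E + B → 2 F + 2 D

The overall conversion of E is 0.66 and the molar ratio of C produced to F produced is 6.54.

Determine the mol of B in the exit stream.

1390 mol

Conversion of E: E consumed = 0.66 × 599 = 395.3 mol = 2ξ₁ + 1ξ₂.
Selectivity: 2ξ₁ / (2ξ₂) = 6.54 → ξ₁ = 6.54 ξ₂.
Substitute: (2·6.54 + 1) ξ₂ = 395.3 → ξ₂ = 28.08 mol, ξ₁ = 183.6 mol.
Outlet amounts (n = n₀ + Σ ν·ξ):
  E: 599 − 2(183.6) − 1(28.08) = 203.7
  B: 1970 − 3(183.6) − 1(28.08) = 1391
  C: 0 + 2(183.6) = 367.3
  F: 0 + 2(28.08) = 56.16
  D: 0 + 2(28.08) = 56.16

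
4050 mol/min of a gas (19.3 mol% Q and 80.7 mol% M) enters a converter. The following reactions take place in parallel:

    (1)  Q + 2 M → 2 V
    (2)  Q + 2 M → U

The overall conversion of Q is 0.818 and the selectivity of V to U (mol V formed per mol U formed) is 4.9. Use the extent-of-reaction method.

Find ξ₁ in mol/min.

ξ₁ = 454 mol/min

Conversion of Q: Q consumed = 0.818 × 781.6 = 639.4 mol/min = 1ξ₁ + 1ξ₂.
Selectivity: 2ξ₁ / (1ξ₂) = 4.9 → ξ₁ = 2.45 ξ₂.
Substitute: (1·2.45 + 1) ξ₂ = 639.4 → ξ₂ = 185.3 mol/min, ξ₁ = 454.1 mol/min.
Outlet amounts (n = n₀ + Σ ν·ξ):
  Q: 781.6 − 1(454.1) − 1(185.3) = 142.3
  M: 3268 − 2(454.1) − 2(185.3) = 1990
  V: 0 + 2(454.1) = 908.1
  U: 0 + 1(185.3) = 185.3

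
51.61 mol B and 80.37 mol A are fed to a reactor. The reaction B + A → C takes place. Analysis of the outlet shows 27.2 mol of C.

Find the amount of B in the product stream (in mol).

For C: n = n₀ + 1ξ → 27.2 = 0 + 1ξ, giving ξ = 27.2 mol.
Outlet amounts (n = n₀ + ν ξ):
  B: 51.61 − 1(27.2) = 24.41
  A: 80.37 − 1(27.2) = 53.17
  C: 0 + 1(27.2) = 27.2

24.4 mol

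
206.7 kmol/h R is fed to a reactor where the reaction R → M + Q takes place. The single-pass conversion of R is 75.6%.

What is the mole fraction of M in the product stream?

R reacted = 0.756 × 206.7 = 156.3 kmol/h; ν_R = −1, so ξ = 156.3/1 = 156.3 kmol/h.
Outlet amounts (n = n₀ + ν ξ):
  R: 206.7 − 1(156.3) = 50.43
  M: 0 + 1(156.3) = 156.3
  Q: 0 + 1(156.3) = 156.3
Total out = 363 kmol/h; y_M = 156.3 / 363 = 0.4305.

0.431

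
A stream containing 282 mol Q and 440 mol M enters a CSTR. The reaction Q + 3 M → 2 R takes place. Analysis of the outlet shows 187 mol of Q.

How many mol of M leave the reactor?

155 mol

For Q: n = n₀ − 1ξ → 187 = 282 − 1ξ, giving ξ = 95 mol.
Outlet amounts (n = n₀ + ν ξ):
  Q: 282 − 1(95) = 187
  M: 440 − 3(95) = 155
  R: 0 + 2(95) = 190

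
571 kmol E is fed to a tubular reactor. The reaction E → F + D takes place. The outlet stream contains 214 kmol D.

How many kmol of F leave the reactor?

For D: n = n₀ + 1ξ → 214 = 0 + 1ξ, giving ξ = 214 kmol.
Outlet amounts (n = n₀ + ν ξ):
  E: 571 − 1(214) = 357
  F: 0 + 1(214) = 214
  D: 0 + 1(214) = 214

214 kmol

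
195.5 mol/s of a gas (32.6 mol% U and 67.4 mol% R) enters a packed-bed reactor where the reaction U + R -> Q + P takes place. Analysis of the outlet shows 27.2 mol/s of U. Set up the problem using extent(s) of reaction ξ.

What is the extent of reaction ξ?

For U: n = n₀ − 1ξ → 27.2 = 63.73 − 1ξ, giving ξ = 36.53 mol/s.
Outlet amounts (n = n₀ + ν ξ):
  U: 63.73 − 1(36.53) = 27.2
  R: 131.8 − 1(36.53) = 95.23
  Q: 0 + 1(36.53) = 36.53
  P: 0 + 1(36.53) = 36.53

ξ = 36.5 mol/s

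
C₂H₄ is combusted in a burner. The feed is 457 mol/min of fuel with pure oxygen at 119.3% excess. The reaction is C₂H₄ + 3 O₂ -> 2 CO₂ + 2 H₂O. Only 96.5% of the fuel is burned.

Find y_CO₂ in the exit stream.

Stoichiometric O₂ = 3 × 457 = 1371 mol/min; O₂ fed = 1371 × 2.193 = 3007 mol/min.
Fuel reacted = 0.965 × 457 → ξ = 441 mol/min.
Outlet (n = n₀ + ν ξ):
  C₂H₄: 457 − 1(441) = 16
  O₂: 3007 − 3(441) = 1684
  CO₂: 0 + 2(441) = 882
  H₂O: 0 + 2(441) = 882
Total out = 3464 mol/min; y_CO₂ = 882 / 3464 = 0.2547.

0.255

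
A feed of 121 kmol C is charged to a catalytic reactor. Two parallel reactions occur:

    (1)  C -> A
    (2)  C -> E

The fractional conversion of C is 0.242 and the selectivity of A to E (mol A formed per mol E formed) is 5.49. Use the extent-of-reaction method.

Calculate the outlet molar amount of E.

Conversion of C: C consumed = 0.242 × 121 = 29.28 kmol = 1ξ₁ + 1ξ₂.
Selectivity: 1ξ₁ / (1ξ₂) = 5.49 → ξ₁ = 5.49 ξ₂.
Substitute: (1·5.49 + 1) ξ₂ = 29.28 → ξ₂ = 4.512 kmol, ξ₁ = 24.77 kmol.
Outlet amounts (n = n₀ + Σ ν·ξ):
  C: 121 − 1(24.77) − 1(4.512) = 91.72
  A: 0 + 1(24.77) = 24.77
  E: 0 + 1(4.512) = 4.512

4.51 kmol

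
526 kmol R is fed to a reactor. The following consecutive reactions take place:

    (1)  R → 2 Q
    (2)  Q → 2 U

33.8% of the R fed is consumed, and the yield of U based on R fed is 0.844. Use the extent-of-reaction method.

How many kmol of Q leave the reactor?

Conversion of R: R consumed = 1ξ₁ = 0.338 × 526 → ξ₁ = 177.8 kmol.
Yield of U: 2ξ₂ / 526 = 0.844 → ξ₂ = 222 kmol.
Outlet amounts (n = n₀ + Σ ν·ξ):
  R: 526 − 1(177.8) = 348.2
  Q: 0 + 2(177.8) − 1(222) = 133.6
  U: 0 + 2(222) = 443.9

134 kmol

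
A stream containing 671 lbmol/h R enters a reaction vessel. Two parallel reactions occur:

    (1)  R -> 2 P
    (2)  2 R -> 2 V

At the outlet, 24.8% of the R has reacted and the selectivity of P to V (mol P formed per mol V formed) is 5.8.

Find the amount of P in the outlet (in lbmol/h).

Conversion of R: R consumed = 0.248 × 671 = 166.4 lbmol/h = 1ξ₁ + 2ξ₂.
Selectivity: 2ξ₁ / (2ξ₂) = 5.8 → ξ₁ = 5.8 ξ₂.
Substitute: (1·5.8 + 2) ξ₂ = 166.4 → ξ₂ = 21.33 lbmol/h, ξ₁ = 123.7 lbmol/h.
Outlet amounts (n = n₀ + Σ ν·ξ):
  R: 671 − 1(123.7) − 2(21.33) = 504.6
  P: 0 + 2(123.7) = 247.5
  V: 0 + 2(21.33) = 42.67

247 lbmol/h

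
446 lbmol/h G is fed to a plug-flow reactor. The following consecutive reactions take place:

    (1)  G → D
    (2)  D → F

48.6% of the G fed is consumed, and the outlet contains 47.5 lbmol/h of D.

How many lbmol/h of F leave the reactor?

169 lbmol/h

Conversion of G: G consumed = 1ξ₁ = 0.486 × 446 → ξ₁ = 216.8 lbmol/h.
D balance: n_D = 0 + 1ξ₁ − 1ξ₂ = 47.5 → ξ₂ = (1·216.8 − 47.5)/1 = 169.3 lbmol/h.
Outlet amounts (n = n₀ + Σ ν·ξ):
  G: 446 − 1(216.8) = 229.2
  D: 0 + 1(216.8) − 1(169.3) = 47.5
  F: 0 + 1(169.3) = 169.3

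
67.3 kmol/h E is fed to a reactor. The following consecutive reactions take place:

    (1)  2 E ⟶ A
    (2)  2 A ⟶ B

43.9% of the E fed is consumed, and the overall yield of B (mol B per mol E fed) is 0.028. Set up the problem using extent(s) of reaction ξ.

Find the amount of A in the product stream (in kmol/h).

11 kmol/h

Conversion of E: E consumed = 2ξ₁ = 0.439 × 67.3 → ξ₁ = 14.77 kmol/h.
Yield of B: 1ξ₂ / 67.3 = 0.028 → ξ₂ = 1.884 kmol/h.
Outlet amounts (n = n₀ + Σ ν·ξ):
  E: 67.3 − 2(14.77) = 37.76
  A: 0 + 1(14.77) − 2(1.884) = 11
  B: 0 + 1(1.884) = 1.884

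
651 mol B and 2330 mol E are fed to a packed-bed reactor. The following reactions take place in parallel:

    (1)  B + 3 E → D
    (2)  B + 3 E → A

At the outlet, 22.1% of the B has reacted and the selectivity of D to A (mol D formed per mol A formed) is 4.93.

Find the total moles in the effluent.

Conversion of B: B consumed = 0.221 × 651 = 143.9 mol = 1ξ₁ + 1ξ₂.
Selectivity: 1ξ₁ / (1ξ₂) = 4.93 → ξ₁ = 4.93 ξ₂.
Substitute: (1·4.93 + 1) ξ₂ = 143.9 → ξ₂ = 24.26 mol, ξ₁ = 119.6 mol.
Outlet amounts (n = n₀ + Σ ν·ξ):
  B: 651 − 1(119.6) − 1(24.26) = 507.1
  E: 2330 − 3(119.6) − 3(24.26) = 1898
  D: 0 + 1(119.6) = 119.6
  A: 0 + 1(24.26) = 24.26
Total out = 507.1 + 1898 + 119.6 + 24.26 = 2549 mol.

2550 mol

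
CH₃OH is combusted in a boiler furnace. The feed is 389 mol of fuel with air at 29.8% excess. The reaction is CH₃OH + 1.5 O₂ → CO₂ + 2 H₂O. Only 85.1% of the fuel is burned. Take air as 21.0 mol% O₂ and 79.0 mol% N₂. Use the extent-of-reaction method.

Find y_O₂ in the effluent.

0.0627

Stoichiometric O₂ = 1.5 × 389 = 583.5 mol; O₂ fed = 583.5 × 1.298 = 757.4 mol.
N₂ fed = 757.4 × 79/21 = 2849 mol.
Fuel reacted = 0.851 × 389 → ξ = 331 mol.
Outlet (n = n₀ + ν ξ):
  CH₃OH: 389 − 1(331) = 57.96
  O₂: 757.4 − 1.5(331) = 260.8
  N₂: 2849 (inert)
  CO₂: 0 + 1(331) = 331
  H₂O: 0 + 2(331) = 662.1
Total out = 4161 mol; y_O₂ = 260.8 / 4161 = 0.06268.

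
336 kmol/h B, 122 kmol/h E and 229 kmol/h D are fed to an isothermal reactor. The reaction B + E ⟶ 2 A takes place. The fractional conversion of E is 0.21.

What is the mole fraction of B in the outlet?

E reacted = 0.21 × 122 = 25.62 kmol/h; ν_E = −1, so ξ = 25.62/1 = 25.62 kmol/h.
Outlet amounts (n = n₀ + ν ξ):
  B: 336 − 1(25.62) = 310.4
  E: 122 − 1(25.62) = 96.38
  A: 0 + 2(25.62) = 51.24
  D: 229 (inert)
Total out = 687 kmol/h; y_B = 310.4 / 687 = 0.4518.

0.452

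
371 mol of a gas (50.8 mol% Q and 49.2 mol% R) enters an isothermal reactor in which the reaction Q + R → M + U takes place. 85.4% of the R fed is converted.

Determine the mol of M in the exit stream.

R reacted = 0.854 × 182.5 = 155.9 mol; ν_R = −1, so ξ = 155.9/1 = 155.9 mol.
Outlet amounts (n = n₀ + ν ξ):
  Q: 188.5 − 1(155.9) = 32.59
  R: 182.5 − 1(155.9) = 26.65
  M: 0 + 1(155.9) = 155.9
  U: 0 + 1(155.9) = 155.9

156 mol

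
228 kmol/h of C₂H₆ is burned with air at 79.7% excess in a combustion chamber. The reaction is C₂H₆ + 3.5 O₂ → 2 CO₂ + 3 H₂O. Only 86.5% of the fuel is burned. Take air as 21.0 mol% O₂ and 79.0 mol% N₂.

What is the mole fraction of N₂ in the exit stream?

0.754

Stoichiometric O₂ = 3.5 × 228 = 798 kmol/h; O₂ fed = 798 × 1.797 = 1434 kmol/h.
N₂ fed = 1434 × 79/21 = 5395 kmol/h.
Fuel reacted = 0.865 × 228 → ξ = 197.2 kmol/h.
Outlet (n = n₀ + ν ξ):
  C₂H₆: 228 − 1(197.2) = 30.78
  O₂: 1434 − 3.5(197.2) = 743.7
  N₂: 5395 (inert)
  CO₂: 0 + 2(197.2) = 394.4
  H₂O: 0 + 3(197.2) = 591.7
Total out = 7155 kmol/h; y_N₂ = 5395 / 7155 = 0.7539.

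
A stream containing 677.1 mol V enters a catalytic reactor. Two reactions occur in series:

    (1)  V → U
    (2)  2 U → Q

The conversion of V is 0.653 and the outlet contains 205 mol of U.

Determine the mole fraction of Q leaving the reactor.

0.212

Conversion of V: V consumed = 1ξ₁ = 0.653 × 677.1 → ξ₁ = 442.1 mol.
U balance: n_U = 0 + 1ξ₁ − 2ξ₂ = 205 → ξ₂ = (1·442.1 − 205)/2 = 118.6 mol.
Outlet amounts (n = n₀ + Σ ν·ξ):
  V: 677.1 − 1(442.1) = 235
  U: 0 + 1(442.1) − 2(118.6) = 205
  Q: 0 + 1(118.6) = 118.6
Total out = 558.5 mol; y_Q = 118.6 / 558.5 = 0.2123.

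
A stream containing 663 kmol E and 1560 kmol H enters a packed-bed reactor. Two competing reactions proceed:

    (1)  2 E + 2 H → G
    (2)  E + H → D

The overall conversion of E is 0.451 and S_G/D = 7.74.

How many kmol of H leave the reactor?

Conversion of E: E consumed = 0.451 × 663 = 299 kmol = 2ξ₁ + 1ξ₂.
Selectivity: 1ξ₁ / (1ξ₂) = 7.74 → ξ₁ = 7.74 ξ₂.
Substitute: (2·7.74 + 1) ξ₂ = 299 → ξ₂ = 18.14 kmol, ξ₁ = 140.4 kmol.
Outlet amounts (n = n₀ + Σ ν·ξ):
  E: 663 − 2(140.4) − 1(18.14) = 364
  H: 1560 − 2(140.4) − 1(18.14) = 1261
  G: 0 + 1(140.4) = 140.4
  D: 0 + 1(18.14) = 18.14

1260 kmol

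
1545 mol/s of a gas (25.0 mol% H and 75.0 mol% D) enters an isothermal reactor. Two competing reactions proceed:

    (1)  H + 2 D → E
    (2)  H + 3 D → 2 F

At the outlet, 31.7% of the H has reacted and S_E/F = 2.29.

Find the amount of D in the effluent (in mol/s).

Conversion of H: H consumed = 0.317 × 386.2 = 122.4 mol/s = 1ξ₁ + 1ξ₂.
Selectivity: 1ξ₁ / (2ξ₂) = 2.29 → ξ₁ = 4.58 ξ₂.
Substitute: (1·4.58 + 1) ξ₂ = 122.4 → ξ₂ = 21.94 mol/s, ξ₁ = 100.5 mol/s.
Outlet amounts (n = n₀ + Σ ν·ξ):
  H: 386.2 − 1(100.5) − 1(21.94) = 263.8
  D: 1159 − 2(100.5) − 3(21.94) = 891.9
  E: 0 + 1(100.5) = 100.5
  F: 0 + 2(21.94) = 43.89

892 mol/s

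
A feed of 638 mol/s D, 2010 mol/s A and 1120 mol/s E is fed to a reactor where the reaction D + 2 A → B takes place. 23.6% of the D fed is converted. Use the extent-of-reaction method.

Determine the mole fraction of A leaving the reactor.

D reacted = 0.236 × 638 = 150.6 mol/s; ν_D = −1, so ξ = 150.6/1 = 150.6 mol/s.
Outlet amounts (n = n₀ + ν ξ):
  D: 638 − 1(150.6) = 487.4
  A: 2010 − 2(150.6) = 1709
  B: 0 + 1(150.6) = 150.6
  E: 1120 (inert)
Total out = 3467 mol/s; y_A = 1709 / 3467 = 0.4929.

0.493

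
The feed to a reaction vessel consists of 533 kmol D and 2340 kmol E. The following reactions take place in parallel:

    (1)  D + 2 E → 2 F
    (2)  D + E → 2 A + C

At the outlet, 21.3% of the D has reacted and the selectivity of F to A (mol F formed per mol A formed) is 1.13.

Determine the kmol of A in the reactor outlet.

107 kmol

Conversion of D: D consumed = 0.213 × 533 = 113.5 kmol = 1ξ₁ + 1ξ₂.
Selectivity: 2ξ₁ / (2ξ₂) = 1.13 → ξ₁ = 1.13 ξ₂.
Substitute: (1·1.13 + 1) ξ₂ = 113.5 → ξ₂ = 53.3 kmol, ξ₁ = 60.23 kmol.
Outlet amounts (n = n₀ + Σ ν·ξ):
  D: 533 − 1(60.23) − 1(53.3) = 419.5
  E: 2340 − 2(60.23) − 1(53.3) = 2166
  F: 0 + 2(60.23) = 120.5
  A: 0 + 2(53.3) = 106.6
  C: 0 + 1(53.3) = 53.3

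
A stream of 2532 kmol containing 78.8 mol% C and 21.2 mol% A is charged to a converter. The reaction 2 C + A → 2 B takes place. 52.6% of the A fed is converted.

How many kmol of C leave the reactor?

A reacted = 0.526 × 536.8 = 282.3 kmol; ν_A = −1, so ξ = 282.3/1 = 282.3 kmol.
Outlet amounts (n = n₀ + ν ξ):
  C: 1995 − 2(282.3) = 1431
  A: 536.8 − 1(282.3) = 254.4
  B: 0 + 2(282.3) = 564.7

1430 kmol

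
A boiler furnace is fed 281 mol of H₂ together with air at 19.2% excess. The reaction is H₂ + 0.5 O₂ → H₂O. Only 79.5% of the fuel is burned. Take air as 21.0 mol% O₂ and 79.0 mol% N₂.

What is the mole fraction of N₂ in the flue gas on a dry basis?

Stoichiometric O₂ = 0.5 × 281 = 140.5 mol; O₂ fed = 140.5 × 1.192 = 167.5 mol.
N₂ fed = 167.5 × 79/21 = 630 mol.
Fuel reacted = 0.795 × 281 → ξ = 223.4 mol.
Outlet (n = n₀ + ν ξ):
  H₂: 281 − 1(223.4) = 57.6
  O₂: 167.5 − 0.5(223.4) = 55.78
  N₂: 630 (inert)
  H₂O: 0 + 1(223.4) = 223.4
Dry total = 743.4 mol; y_N₂ (dry) = 630 / 743.4 = 0.8475.

0.847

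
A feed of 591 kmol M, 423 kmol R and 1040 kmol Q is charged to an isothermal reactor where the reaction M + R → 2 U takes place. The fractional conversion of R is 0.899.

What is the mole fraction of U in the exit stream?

0.37

R reacted = 0.899 × 423 = 380.3 kmol; ν_R = −1, so ξ = 380.3/1 = 380.3 kmol.
Outlet amounts (n = n₀ + ν ξ):
  M: 591 − 1(380.3) = 210.7
  R: 423 − 1(380.3) = 42.72
  U: 0 + 2(380.3) = 760.6
  Q: 1040 (inert)
Total out = 2054 kmol; y_U = 760.6 / 2054 = 0.3703.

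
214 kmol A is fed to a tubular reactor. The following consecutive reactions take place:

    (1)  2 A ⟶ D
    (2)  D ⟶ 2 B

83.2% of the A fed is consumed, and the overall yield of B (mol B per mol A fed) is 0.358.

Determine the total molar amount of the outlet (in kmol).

Conversion of A: A consumed = 2ξ₁ = 0.832 × 214 → ξ₁ = 89.02 kmol.
Yield of B: 2ξ₂ / 214 = 0.358 → ξ₂ = 38.31 kmol.
Outlet amounts (n = n₀ + Σ ν·ξ):
  A: 214 − 2(89.02) = 35.95
  D: 0 + 1(89.02) − 1(38.31) = 50.72
  B: 0 + 2(38.31) = 76.61
Total out = 35.95 + 50.72 + 76.61 = 163.3 kmol.

163 kmol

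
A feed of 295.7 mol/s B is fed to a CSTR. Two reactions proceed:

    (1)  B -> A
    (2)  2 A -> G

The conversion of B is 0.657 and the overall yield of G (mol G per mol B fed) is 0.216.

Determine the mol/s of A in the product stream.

66.5 mol/s

Conversion of B: B consumed = 1ξ₁ = 0.657 × 295.7 → ξ₁ = 194.3 mol/s.
Yield of G: 1ξ₂ / 295.7 = 0.216 → ξ₂ = 63.87 mol/s.
Outlet amounts (n = n₀ + Σ ν·ξ):
  B: 295.7 − 1(194.3) = 101.4
  A: 0 + 1(194.3) − 2(63.87) = 66.53
  G: 0 + 1(63.87) = 63.87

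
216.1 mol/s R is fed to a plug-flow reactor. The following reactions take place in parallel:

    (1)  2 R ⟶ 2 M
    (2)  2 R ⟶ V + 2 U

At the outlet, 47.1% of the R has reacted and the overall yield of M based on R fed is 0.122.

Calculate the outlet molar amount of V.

Yield of M: 2ξ₁ / 216.1 = 0.122 → ξ₁ = 13.18 mol/s.
Conversion of R: 2ξ₁ + 2ξ₂ = 0.471 × 216.1 = 101.8 → ξ₂ = 37.71 mol/s.
Outlet amounts (n = n₀ + Σ ν·ξ):
  R: 216.1 − 2(13.18) − 2(37.71) = 114.3
  M: 0 + 2(13.18) = 26.36
  V: 0 + 1(37.71) = 37.71
  U: 0 + 2(37.71) = 75.42

37.7 mol/s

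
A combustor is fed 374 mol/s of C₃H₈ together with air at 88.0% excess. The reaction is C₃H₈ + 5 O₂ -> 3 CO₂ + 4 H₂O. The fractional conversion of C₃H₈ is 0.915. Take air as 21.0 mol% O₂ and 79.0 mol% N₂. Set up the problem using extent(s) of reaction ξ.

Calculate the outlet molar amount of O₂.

1800 mol/s

Stoichiometric O₂ = 5 × 374 = 1870 mol/s; O₂ fed = 1870 × 1.880 = 3516 mol/s.
N₂ fed = 3516 × 79/21 = 13230 mol/s.
Fuel reacted = 0.915 × 374 → ξ = 342.2 mol/s.
Outlet (n = n₀ + ν ξ):
  C₃H₈: 374 − 1(342.2) = 31.79
  O₂: 3516 − 5(342.2) = 1805
  N₂: 13230 (inert)
  CO₂: 0 + 3(342.2) = 1027
  H₂O: 0 + 4(342.2) = 1369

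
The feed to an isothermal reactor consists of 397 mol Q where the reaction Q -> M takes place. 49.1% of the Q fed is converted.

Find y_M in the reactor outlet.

0.491

Q reacted = 0.491 × 397 = 194.9 mol; ν_Q = −1, so ξ = 194.9/1 = 194.9 mol.
Outlet amounts (n = n₀ + ν ξ):
  Q: 397 − 1(194.9) = 202.1
  M: 0 + 1(194.9) = 194.9
Total out = 397 mol; y_M = 194.9 / 397 = 0.491.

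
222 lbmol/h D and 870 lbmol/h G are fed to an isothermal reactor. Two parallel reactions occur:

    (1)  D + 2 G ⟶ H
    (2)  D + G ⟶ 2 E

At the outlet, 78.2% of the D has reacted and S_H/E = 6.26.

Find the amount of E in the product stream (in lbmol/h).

25.7 lbmol/h

Conversion of D: D consumed = 0.782 × 222 = 173.6 lbmol/h = 1ξ₁ + 1ξ₂.
Selectivity: 1ξ₁ / (2ξ₂) = 6.26 → ξ₁ = 12.52 ξ₂.
Substitute: (1·12.52 + 1) ξ₂ = 173.6 → ξ₂ = 12.84 lbmol/h, ξ₁ = 160.8 lbmol/h.
Outlet amounts (n = n₀ + Σ ν·ξ):
  D: 222 − 1(160.8) − 1(12.84) = 48.4
  G: 870 − 2(160.8) − 1(12.84) = 535.6
  H: 0 + 1(160.8) = 160.8
  E: 0 + 2(12.84) = 25.68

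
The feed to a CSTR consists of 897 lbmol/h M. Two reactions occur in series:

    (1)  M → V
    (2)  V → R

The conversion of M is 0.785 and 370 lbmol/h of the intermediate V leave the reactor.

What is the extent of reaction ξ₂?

ξ₂ = 334 lbmol/h

Conversion of M: M consumed = 1ξ₁ = 0.785 × 897 → ξ₁ = 704.1 lbmol/h.
V balance: n_V = 0 + 1ξ₁ − 1ξ₂ = 370 → ξ₂ = (1·704.1 − 370)/1 = 334.1 lbmol/h.
Outlet amounts (n = n₀ + Σ ν·ξ):
  M: 897 − 1(704.1) = 192.9
  V: 0 + 1(704.1) − 1(334.1) = 370
  R: 0 + 1(334.1) = 334.1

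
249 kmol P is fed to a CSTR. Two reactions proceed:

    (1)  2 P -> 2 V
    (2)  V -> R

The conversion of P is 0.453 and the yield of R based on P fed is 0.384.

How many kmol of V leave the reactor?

17.2 kmol

Conversion of P: P consumed = 2ξ₁ = 0.453 × 249 → ξ₁ = 56.4 kmol.
Yield of R: 1ξ₂ / 249 = 0.384 → ξ₂ = 95.62 kmol.
Outlet amounts (n = n₀ + Σ ν·ξ):
  P: 249 − 2(56.4) = 136.2
  V: 0 + 2(56.4) − 1(95.62) = 17.18
  R: 0 + 1(95.62) = 95.62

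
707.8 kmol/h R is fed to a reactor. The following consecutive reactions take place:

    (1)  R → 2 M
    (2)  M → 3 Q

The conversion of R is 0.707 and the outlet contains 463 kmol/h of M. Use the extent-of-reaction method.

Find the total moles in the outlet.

Conversion of R: R consumed = 1ξ₁ = 0.707 × 707.8 → ξ₁ = 500.4 kmol/h.
M balance: n_M = 0 + 2ξ₁ − 1ξ₂ = 463 → ξ₂ = (2·500.4 − 463)/1 = 537.8 kmol/h.
Outlet amounts (n = n₀ + Σ ν·ξ):
  R: 707.8 − 1(500.4) = 207.4
  M: 0 + 2(500.4) − 1(537.8) = 463
  Q: 0 + 3(537.8) = 1613
Total out = 207.4 + 463 + 1613 = 2284 kmol/h.

2280 kmol/h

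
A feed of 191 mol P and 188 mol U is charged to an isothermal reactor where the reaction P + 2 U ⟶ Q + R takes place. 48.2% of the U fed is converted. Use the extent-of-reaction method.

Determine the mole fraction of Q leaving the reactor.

0.136

U reacted = 0.482 × 188 = 90.62 mol; ν_U = −2, so ξ = 90.62/2 = 45.31 mol.
Outlet amounts (n = n₀ + ν ξ):
  P: 191 − 1(45.31) = 145.7
  U: 188 − 2(45.31) = 97.38
  Q: 0 + 1(45.31) = 45.31
  R: 0 + 1(45.31) = 45.31
Total out = 333.7 mol; y_Q = 45.31 / 333.7 = 0.1358.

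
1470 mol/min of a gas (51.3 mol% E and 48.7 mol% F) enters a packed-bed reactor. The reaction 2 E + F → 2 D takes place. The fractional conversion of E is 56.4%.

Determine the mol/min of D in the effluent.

E reacted = 0.564 × 754.1 = 425.3 mol/min; ν_E = −2, so ξ = 425.3/2 = 212.7 mol/min.
Outlet amounts (n = n₀ + ν ξ):
  E: 754.1 − 2(212.7) = 328.8
  F: 715.9 − 1(212.7) = 503.2
  D: 0 + 2(212.7) = 425.3

425 mol/min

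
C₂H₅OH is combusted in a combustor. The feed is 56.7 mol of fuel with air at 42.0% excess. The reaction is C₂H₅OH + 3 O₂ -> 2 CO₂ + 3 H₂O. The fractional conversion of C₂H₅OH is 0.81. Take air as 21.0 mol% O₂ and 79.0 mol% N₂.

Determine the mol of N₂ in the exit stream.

Stoichiometric O₂ = 3 × 56.7 = 170.1 mol; O₂ fed = 170.1 × 1.420 = 241.5 mol.
N₂ fed = 241.5 × 79/21 = 908.7 mol.
Fuel reacted = 0.81 × 56.7 → ξ = 45.93 mol.
Outlet (n = n₀ + ν ξ):
  C₂H₅OH: 56.7 − 1(45.93) = 10.77
  O₂: 241.5 − 3(45.93) = 103.8
  N₂: 908.7 (inert)
  CO₂: 0 + 2(45.93) = 91.85
  H₂O: 0 + 3(45.93) = 137.8

909 mol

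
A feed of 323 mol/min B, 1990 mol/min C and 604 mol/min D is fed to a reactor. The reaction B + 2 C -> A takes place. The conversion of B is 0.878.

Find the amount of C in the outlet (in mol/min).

B reacted = 0.878 × 323 = 283.6 mol/min; ν_B = −1, so ξ = 283.6/1 = 283.6 mol/min.
Outlet amounts (n = n₀ + ν ξ):
  B: 323 − 1(283.6) = 39.41
  C: 1990 − 2(283.6) = 1423
  A: 0 + 1(283.6) = 283.6
  D: 604 (inert)

1420 mol/min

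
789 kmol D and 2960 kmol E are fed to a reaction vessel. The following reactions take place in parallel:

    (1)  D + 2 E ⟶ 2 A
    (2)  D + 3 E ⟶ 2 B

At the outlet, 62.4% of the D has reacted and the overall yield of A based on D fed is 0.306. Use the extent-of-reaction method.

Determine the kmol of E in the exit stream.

Yield of A: 2ξ₁ / 789 = 0.306 → ξ₁ = 120.7 kmol.
Conversion of D: 1ξ₁ + 1ξ₂ = 0.624 × 789 = 492.3 → ξ₂ = 371.6 kmol.
Outlet amounts (n = n₀ + Σ ν·ξ):
  D: 789 − 1(120.7) − 1(371.6) = 296.7
  E: 2960 − 2(120.7) − 3(371.6) = 1604
  A: 0 + 2(120.7) = 241.4
  B: 0 + 2(371.6) = 743.2

1600 kmol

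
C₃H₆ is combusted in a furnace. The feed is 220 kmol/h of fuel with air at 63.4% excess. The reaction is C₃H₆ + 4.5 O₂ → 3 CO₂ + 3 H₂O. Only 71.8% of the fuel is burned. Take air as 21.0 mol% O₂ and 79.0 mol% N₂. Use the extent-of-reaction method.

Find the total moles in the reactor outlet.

8000 kmol/h

Stoichiometric O₂ = 4.5 × 220 = 990 kmol/h; O₂ fed = 990 × 1.634 = 1618 kmol/h.
N₂ fed = 1618 × 79/21 = 6085 kmol/h.
Fuel reacted = 0.718 × 220 → ξ = 158 kmol/h.
Outlet (n = n₀ + ν ξ):
  C₃H₆: 220 − 1(158) = 62.04
  O₂: 1618 − 4.5(158) = 906.8
  N₂: 6085 (inert)
  CO₂: 0 + 3(158) = 473.9
  H₂O: 0 + 3(158) = 473.9
Total out = 62.04 + 906.8 + 6085 + 473.9 + 473.9 = 8002 kmol/h.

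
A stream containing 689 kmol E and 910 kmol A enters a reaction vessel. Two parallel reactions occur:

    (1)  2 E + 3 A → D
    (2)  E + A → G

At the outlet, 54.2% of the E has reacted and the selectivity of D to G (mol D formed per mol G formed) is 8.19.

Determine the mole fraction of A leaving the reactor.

0.413

Conversion of E: E consumed = 0.542 × 689 = 373.4 kmol = 2ξ₁ + 1ξ₂.
Selectivity: 1ξ₁ / (1ξ₂) = 8.19 → ξ₁ = 8.19 ξ₂.
Substitute: (2·8.19 + 1) ξ₂ = 373.4 → ξ₂ = 21.49 kmol, ξ₁ = 176 kmol.
Outlet amounts (n = n₀ + Σ ν·ξ):
  E: 689 − 2(176) − 1(21.49) = 315.6
  A: 910 − 3(176) − 1(21.49) = 360.6
  D: 0 + 1(176) = 176
  G: 0 + 1(21.49) = 21.49
Total out = 873.6 kmol; y_A = 360.6 / 873.6 = 0.4128.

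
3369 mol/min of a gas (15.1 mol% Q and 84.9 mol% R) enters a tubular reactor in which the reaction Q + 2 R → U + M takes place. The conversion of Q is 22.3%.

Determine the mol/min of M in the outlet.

113 mol/min

Q reacted = 0.223 × 508.7 = 113.4 mol/min; ν_Q = −1, so ξ = 113.4/1 = 113.4 mol/min.
Outlet amounts (n = n₀ + ν ξ):
  Q: 508.7 − 1(113.4) = 395.3
  R: 2860 − 2(113.4) = 2633
  U: 0 + 1(113.4) = 113.4
  M: 0 + 1(113.4) = 113.4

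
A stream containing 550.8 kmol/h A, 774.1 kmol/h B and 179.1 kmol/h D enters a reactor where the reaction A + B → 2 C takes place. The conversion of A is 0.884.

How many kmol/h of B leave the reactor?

A reacted = 0.884 × 550.8 = 486.9 kmol/h; ν_A = −1, so ξ = 486.9/1 = 486.9 kmol/h.
Outlet amounts (n = n₀ + ν ξ):
  A: 550.8 − 1(486.9) = 63.89
  B: 774.1 − 1(486.9) = 287.2
  C: 0 + 2(486.9) = 973.8
  D: 179.1 (inert)

287 kmol/h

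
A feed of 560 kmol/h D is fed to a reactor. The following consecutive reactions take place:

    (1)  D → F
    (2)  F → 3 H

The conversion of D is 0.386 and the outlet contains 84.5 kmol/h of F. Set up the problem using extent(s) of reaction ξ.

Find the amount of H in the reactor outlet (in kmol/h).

Conversion of D: D consumed = 1ξ₁ = 0.386 × 560 → ξ₁ = 216.2 kmol/h.
F balance: n_F = 0 + 1ξ₁ − 1ξ₂ = 84.5 → ξ₂ = (1·216.2 − 84.5)/1 = 131.7 kmol/h.
Outlet amounts (n = n₀ + Σ ν·ξ):
  D: 560 − 1(216.2) = 343.8
  F: 0 + 1(216.2) − 1(131.7) = 84.5
  H: 0 + 3(131.7) = 395

395 kmol/h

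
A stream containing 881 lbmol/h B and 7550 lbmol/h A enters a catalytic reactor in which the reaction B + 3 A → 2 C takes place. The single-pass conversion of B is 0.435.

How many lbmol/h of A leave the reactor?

6400 lbmol/h

B reacted = 0.435 × 881 = 383.2 lbmol/h; ν_B = −1, so ξ = 383.2/1 = 383.2 lbmol/h.
Outlet amounts (n = n₀ + ν ξ):
  B: 881 − 1(383.2) = 497.8
  A: 7550 − 3(383.2) = 6400
  C: 0 + 2(383.2) = 766.5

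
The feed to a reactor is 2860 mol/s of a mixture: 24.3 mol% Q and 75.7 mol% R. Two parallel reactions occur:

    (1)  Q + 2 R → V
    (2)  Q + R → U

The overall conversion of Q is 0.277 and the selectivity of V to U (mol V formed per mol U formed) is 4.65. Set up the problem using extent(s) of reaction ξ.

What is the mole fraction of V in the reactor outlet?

0.0631

Conversion of Q: Q consumed = 0.277 × 695 = 192.5 mol/s = 1ξ₁ + 1ξ₂.
Selectivity: 1ξ₁ / (1ξ₂) = 4.65 → ξ₁ = 4.65 ξ₂.
Substitute: (1·4.65 + 1) ξ₂ = 192.5 → ξ₂ = 34.07 mol/s, ξ₁ = 158.4 mol/s.
Outlet amounts (n = n₀ + Σ ν·ξ):
  Q: 695 − 1(158.4) − 1(34.07) = 502.5
  R: 2165 − 2(158.4) − 1(34.07) = 1814
  V: 0 + 1(158.4) = 158.4
  U: 0 + 1(34.07) = 34.07
Total out = 2509 mol/s; y_V = 158.4 / 2509 = 0.06315.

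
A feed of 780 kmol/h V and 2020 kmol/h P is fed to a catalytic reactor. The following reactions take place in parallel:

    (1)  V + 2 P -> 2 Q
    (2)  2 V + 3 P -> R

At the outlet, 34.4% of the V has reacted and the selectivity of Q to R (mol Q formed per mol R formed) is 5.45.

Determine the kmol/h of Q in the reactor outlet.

Conversion of V: V consumed = 0.344 × 780 = 268.3 kmol/h = 1ξ₁ + 2ξ₂.
Selectivity: 2ξ₁ / (1ξ₂) = 5.45 → ξ₁ = 2.725 ξ₂.
Substitute: (1·2.725 + 2) ξ₂ = 268.3 → ξ₂ = 56.79 kmol/h, ξ₁ = 154.7 kmol/h.
Outlet amounts (n = n₀ + Σ ν·ξ):
  V: 780 − 1(154.7) − 2(56.79) = 511.7
  P: 2020 − 2(154.7) − 3(56.79) = 1540
  Q: 0 + 2(154.7) = 309.5
  R: 0 + 1(56.79) = 56.79

309 kmol/h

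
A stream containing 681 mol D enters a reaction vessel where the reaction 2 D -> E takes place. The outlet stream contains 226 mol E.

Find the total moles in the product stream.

For E: n = n₀ + 1ξ → 226 = 0 + 1ξ, giving ξ = 226 mol.
Outlet amounts (n = n₀ + ν ξ):
  D: 681 − 2(226) = 229
  E: 0 + 1(226) = 226
Total out = 229 + 226 = 455 mol.

455 mol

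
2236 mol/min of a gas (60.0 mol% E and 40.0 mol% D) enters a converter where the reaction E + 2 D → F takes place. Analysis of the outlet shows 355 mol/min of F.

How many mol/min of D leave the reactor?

184 mol/min

For F: n = n₀ + 1ξ → 355 = 0 + 1ξ, giving ξ = 355 mol/min.
Outlet amounts (n = n₀ + ν ξ):
  E: 1342 − 1(355) = 986.6
  D: 894.4 − 2(355) = 184.4
  F: 0 + 1(355) = 355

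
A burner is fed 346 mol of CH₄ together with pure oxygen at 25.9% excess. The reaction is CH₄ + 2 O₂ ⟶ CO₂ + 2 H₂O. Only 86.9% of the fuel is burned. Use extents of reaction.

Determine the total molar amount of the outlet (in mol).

1220 mol

Stoichiometric O₂ = 2 × 346 = 692 mol; O₂ fed = 692 × 1.259 = 871.2 mol.
Fuel reacted = 0.869 × 346 → ξ = 300.7 mol.
Outlet (n = n₀ + ν ξ):
  CH₄: 346 − 1(300.7) = 45.33
  O₂: 871.2 − 2(300.7) = 269.9
  CO₂: 0 + 1(300.7) = 300.7
  H₂O: 0 + 2(300.7) = 601.3
Total out = 45.33 + 269.9 + 300.7 + 601.3 = 1217 mol.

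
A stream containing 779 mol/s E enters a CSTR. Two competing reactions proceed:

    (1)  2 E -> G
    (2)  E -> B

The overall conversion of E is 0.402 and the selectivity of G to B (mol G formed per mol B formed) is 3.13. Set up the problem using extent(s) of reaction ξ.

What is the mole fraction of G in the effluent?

0.21

Conversion of E: E consumed = 0.402 × 779 = 313.2 mol/s = 2ξ₁ + 1ξ₂.
Selectivity: 1ξ₁ / (1ξ₂) = 3.13 → ξ₁ = 3.13 ξ₂.
Substitute: (2·3.13 + 1) ξ₂ = 313.2 → ξ₂ = 43.13 mol/s, ξ₁ = 135 mol/s.
Outlet amounts (n = n₀ + Σ ν·ξ):
  E: 779 − 2(135) − 1(43.13) = 465.8
  G: 0 + 1(135) = 135
  B: 0 + 1(43.13) = 43.13
Total out = 644 mol/s; y_G = 135 / 644 = 0.2096.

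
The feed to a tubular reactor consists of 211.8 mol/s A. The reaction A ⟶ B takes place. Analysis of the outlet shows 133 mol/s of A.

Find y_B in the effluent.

0.372

For A: n = n₀ − 1ξ → 133 = 211.8 − 1ξ, giving ξ = 78.8 mol/s.
Outlet amounts (n = n₀ + ν ξ):
  A: 211.8 − 1(78.8) = 133
  B: 0 + 1(78.8) = 78.8
Total out = 211.8 mol/s; y_B = 78.8 / 211.8 = 0.372.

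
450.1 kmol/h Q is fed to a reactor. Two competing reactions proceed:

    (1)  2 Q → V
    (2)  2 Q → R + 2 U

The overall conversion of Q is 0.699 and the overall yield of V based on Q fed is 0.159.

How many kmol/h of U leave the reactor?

171 kmol/h

Yield of V: 1ξ₁ / 450.1 = 0.159 → ξ₁ = 71.57 kmol/h.
Conversion of Q: 2ξ₁ + 2ξ₂ = 0.699 × 450.1 = 314.6 → ξ₂ = 85.74 kmol/h.
Outlet amounts (n = n₀ + Σ ν·ξ):
  Q: 450.1 − 2(71.57) − 2(85.74) = 135.5
  V: 0 + 1(71.57) = 71.57
  R: 0 + 1(85.74) = 85.74
  U: 0 + 2(85.74) = 171.5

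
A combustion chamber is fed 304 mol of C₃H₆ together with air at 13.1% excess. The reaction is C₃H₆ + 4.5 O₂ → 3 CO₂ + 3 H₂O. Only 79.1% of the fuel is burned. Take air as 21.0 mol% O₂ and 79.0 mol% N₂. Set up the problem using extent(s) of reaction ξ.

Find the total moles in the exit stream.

7790 mol

Stoichiometric O₂ = 4.5 × 304 = 1368 mol; O₂ fed = 1368 × 1.131 = 1547 mol.
N₂ fed = 1547 × 79/21 = 5820 mol.
Fuel reacted = 0.791 × 304 → ξ = 240.5 mol.
Outlet (n = n₀ + ν ξ):
  C₃H₆: 304 − 1(240.5) = 63.54
  O₂: 1547 − 4.5(240.5) = 465.1
  N₂: 5820 (inert)
  CO₂: 0 + 3(240.5) = 721.4
  H₂O: 0 + 3(240.5) = 721.4
Total out = 63.54 + 465.1 + 5820 + 721.4 + 721.4 = 7792 mol.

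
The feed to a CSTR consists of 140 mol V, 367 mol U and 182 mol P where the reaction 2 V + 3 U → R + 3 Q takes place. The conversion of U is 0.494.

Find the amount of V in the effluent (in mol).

19.1 mol

U reacted = 0.494 × 367 = 181.3 mol; ν_U = −3, so ξ = 181.3/3 = 60.43 mol.
Outlet amounts (n = n₀ + ν ξ):
  V: 140 − 2(60.43) = 19.13
  U: 367 − 3(60.43) = 185.7
  R: 0 + 1(60.43) = 60.43
  Q: 0 + 3(60.43) = 181.3
  P: 182 (inert)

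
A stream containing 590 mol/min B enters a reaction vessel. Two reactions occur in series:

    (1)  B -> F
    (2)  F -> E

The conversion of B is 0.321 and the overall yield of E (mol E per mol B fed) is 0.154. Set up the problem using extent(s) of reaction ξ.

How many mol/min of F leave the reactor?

Conversion of B: B consumed = 1ξ₁ = 0.321 × 590 → ξ₁ = 189.4 mol/min.
Yield of E: 1ξ₂ / 590 = 0.154 → ξ₂ = 90.86 mol/min.
Outlet amounts (n = n₀ + Σ ν·ξ):
  B: 590 − 1(189.4) = 400.6
  F: 0 + 1(189.4) − 1(90.86) = 98.53
  E: 0 + 1(90.86) = 90.86

98.5 mol/min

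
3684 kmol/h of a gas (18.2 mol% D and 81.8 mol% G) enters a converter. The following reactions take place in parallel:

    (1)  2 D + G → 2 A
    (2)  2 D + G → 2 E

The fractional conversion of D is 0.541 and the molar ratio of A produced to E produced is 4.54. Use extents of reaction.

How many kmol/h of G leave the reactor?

2830 kmol/h

Conversion of D: D consumed = 0.541 × 670.5 = 362.7 kmol/h = 2ξ₁ + 2ξ₂.
Selectivity: 2ξ₁ / (2ξ₂) = 4.54 → ξ₁ = 4.54 ξ₂.
Substitute: (2·4.54 + 2) ξ₂ = 362.7 → ξ₂ = 32.74 kmol/h, ξ₁ = 148.6 kmol/h.
Outlet amounts (n = n₀ + Σ ν·ξ):
  D: 670.5 − 2(148.6) − 2(32.74) = 307.8
  G: 3014 − 1(148.6) − 1(32.74) = 2832
  A: 0 + 2(148.6) = 297.3
  E: 0 + 2(32.74) = 65.48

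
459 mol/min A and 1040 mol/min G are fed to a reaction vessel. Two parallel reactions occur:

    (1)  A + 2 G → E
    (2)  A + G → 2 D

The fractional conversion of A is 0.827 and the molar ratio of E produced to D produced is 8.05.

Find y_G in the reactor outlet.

Conversion of A: A consumed = 0.827 × 459 = 379.6 mol/min = 1ξ₁ + 1ξ₂.
Selectivity: 1ξ₁ / (2ξ₂) = 8.05 → ξ₁ = 16.1 ξ₂.
Substitute: (1·16.1 + 1) ξ₂ = 379.6 → ξ₂ = 22.2 mol/min, ξ₁ = 357.4 mol/min.
Outlet amounts (n = n₀ + Σ ν·ξ):
  A: 459 − 1(357.4) − 1(22.2) = 79.41
  G: 1040 − 2(357.4) − 1(22.2) = 303
  E: 0 + 1(357.4) = 357.4
  D: 0 + 2(22.2) = 44.4
Total out = 784.2 mol/min; y_G = 303 / 784.2 = 0.3864.

0.386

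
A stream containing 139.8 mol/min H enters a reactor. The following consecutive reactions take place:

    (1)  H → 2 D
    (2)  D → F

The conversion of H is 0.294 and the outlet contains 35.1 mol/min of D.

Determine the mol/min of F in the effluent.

Conversion of H: H consumed = 1ξ₁ = 0.294 × 139.8 → ξ₁ = 41.1 mol/min.
D balance: n_D = 0 + 2ξ₁ − 1ξ₂ = 35.1 → ξ₂ = (2·41.1 − 35.1)/1 = 47.1 mol/min.
Outlet amounts (n = n₀ + Σ ν·ξ):
  H: 139.8 − 1(41.1) = 98.7
  D: 0 + 2(41.1) − 1(47.1) = 35.1
  F: 0 + 1(47.1) = 47.1

47.1 mol/min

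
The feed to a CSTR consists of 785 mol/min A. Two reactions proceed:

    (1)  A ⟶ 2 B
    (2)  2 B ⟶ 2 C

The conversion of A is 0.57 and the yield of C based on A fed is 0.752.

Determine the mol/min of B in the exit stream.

305 mol/min

Conversion of A: A consumed = 1ξ₁ = 0.57 × 785 → ξ₁ = 447.4 mol/min.
Yield of C: 2ξ₂ / 785 = 0.752 → ξ₂ = 295.2 mol/min.
Outlet amounts (n = n₀ + Σ ν·ξ):
  A: 785 − 1(447.4) = 337.6
  B: 0 + 2(447.4) − 2(295.2) = 304.6
  C: 0 + 2(295.2) = 590.3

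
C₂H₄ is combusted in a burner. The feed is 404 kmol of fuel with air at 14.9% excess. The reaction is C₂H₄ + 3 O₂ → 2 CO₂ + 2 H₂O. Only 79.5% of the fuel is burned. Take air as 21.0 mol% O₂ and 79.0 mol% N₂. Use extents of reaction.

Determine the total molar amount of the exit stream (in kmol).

7040 kmol

Stoichiometric O₂ = 3 × 404 = 1212 kmol; O₂ fed = 1212 × 1.149 = 1393 kmol.
N₂ fed = 1393 × 79/21 = 5239 kmol.
Fuel reacted = 0.795 × 404 → ξ = 321.2 kmol.
Outlet (n = n₀ + ν ξ):
  C₂H₄: 404 − 1(321.2) = 82.82
  O₂: 1393 − 3(321.2) = 429
  N₂: 5239 (inert)
  CO₂: 0 + 2(321.2) = 642.4
  H₂O: 0 + 2(321.2) = 642.4
Total out = 82.82 + 429 + 5239 + 642.4 + 642.4 = 7035 kmol.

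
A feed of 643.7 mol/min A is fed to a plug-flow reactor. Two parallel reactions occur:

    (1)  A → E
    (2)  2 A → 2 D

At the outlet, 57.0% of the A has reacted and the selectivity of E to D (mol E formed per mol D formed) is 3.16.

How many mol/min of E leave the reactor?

Conversion of A: A consumed = 0.57 × 643.7 = 366.9 mol/min = 1ξ₁ + 2ξ₂.
Selectivity: 1ξ₁ / (2ξ₂) = 3.16 → ξ₁ = 6.32 ξ₂.
Substitute: (1·6.32 + 2) ξ₂ = 366.9 → ξ₂ = 44.1 mol/min, ξ₁ = 278.7 mol/min.
Outlet amounts (n = n₀ + Σ ν·ξ):
  A: 643.7 − 1(278.7) − 2(44.1) = 276.8
  E: 0 + 1(278.7) = 278.7
  D: 0 + 2(44.1) = 88.2

279 mol/min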